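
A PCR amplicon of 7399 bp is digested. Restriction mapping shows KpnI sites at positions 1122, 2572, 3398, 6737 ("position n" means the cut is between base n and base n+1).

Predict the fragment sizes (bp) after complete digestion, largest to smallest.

3339, 1450, 1122, 826, 662 bp

Linear molecule, 4 cuts → 5 fragments:
  1122 − 0 = 1122 bp
  2572 − 1122 = 1450 bp
  3398 − 2572 = 826 bp
  6737 − 3398 = 3339 bp
  7399 − 6737 = 662 bp
Sorted largest to smallest: 3339, 1450, 1122, 826, 662 bp.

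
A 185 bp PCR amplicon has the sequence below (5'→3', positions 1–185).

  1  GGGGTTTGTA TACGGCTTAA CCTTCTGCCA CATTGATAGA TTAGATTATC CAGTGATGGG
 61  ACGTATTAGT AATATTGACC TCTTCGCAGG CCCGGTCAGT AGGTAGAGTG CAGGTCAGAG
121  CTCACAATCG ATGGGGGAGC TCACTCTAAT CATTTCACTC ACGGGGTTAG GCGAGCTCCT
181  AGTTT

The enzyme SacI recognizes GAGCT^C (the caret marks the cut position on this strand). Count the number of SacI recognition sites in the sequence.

GAGCTC occurs starting at positions 118, 137, 173.
SacI cuts at 3 sites.

3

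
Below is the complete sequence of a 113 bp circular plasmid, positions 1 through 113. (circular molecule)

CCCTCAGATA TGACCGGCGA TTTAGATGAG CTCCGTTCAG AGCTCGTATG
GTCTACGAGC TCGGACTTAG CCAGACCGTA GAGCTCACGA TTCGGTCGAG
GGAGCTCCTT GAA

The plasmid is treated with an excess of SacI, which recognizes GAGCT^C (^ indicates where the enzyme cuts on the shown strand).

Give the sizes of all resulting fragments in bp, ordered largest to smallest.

39, 24, 21, 17, 12 bp

SacI sites (GAGCTC) start at positions 28, 40, 57, 81, 102.
SacI cuts after base 5 of each site (before the last base), so after positions 32, 44, 61, 85, 106.
Circular molecule, 5 cuts → 5 fragments:
  33–44 → 12 bp
  45–61 → 17 bp
  62–85 → 24 bp
  86–106 → 21 bp
  107–113 then 1–32 → 7 + 32 = 39 bp
Sorted largest to smallest: 39, 24, 21, 17, 12 bp.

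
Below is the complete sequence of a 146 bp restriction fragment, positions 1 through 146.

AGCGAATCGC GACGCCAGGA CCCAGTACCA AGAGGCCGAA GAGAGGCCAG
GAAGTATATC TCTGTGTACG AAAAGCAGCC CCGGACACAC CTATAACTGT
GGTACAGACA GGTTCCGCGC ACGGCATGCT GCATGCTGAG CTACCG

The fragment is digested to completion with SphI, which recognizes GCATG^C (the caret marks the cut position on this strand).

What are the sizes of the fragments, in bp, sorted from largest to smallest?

SphI sites (GCATGC) start at positions 124, 131.
SphI cuts after base 5 of each site (before the last base), so after positions 128, 135.
Linear molecule, 2 cuts → 3 fragments:
  1–128 → 128 bp
  129–135 → 7 bp
  136–146 → 11 bp
Sorted largest to smallest: 128, 11, 7 bp.

128, 11, 7 bp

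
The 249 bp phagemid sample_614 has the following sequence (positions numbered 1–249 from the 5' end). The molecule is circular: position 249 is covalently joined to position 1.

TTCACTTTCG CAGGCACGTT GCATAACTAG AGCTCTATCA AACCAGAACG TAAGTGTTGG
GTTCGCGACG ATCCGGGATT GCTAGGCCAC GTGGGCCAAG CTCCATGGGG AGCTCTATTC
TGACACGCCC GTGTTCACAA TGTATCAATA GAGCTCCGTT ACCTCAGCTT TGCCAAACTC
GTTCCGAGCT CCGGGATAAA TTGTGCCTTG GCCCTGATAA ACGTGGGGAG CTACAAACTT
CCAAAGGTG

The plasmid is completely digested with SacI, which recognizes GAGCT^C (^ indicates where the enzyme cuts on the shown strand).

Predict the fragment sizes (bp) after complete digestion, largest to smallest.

SacI sites (GAGCTC) start at positions 30, 110, 151, 186.
SacI cuts after base 5 of each site (before the last base), so after positions 34, 114, 155, 190.
Circular molecule, 4 cuts → 4 fragments:
  35–114 → 80 bp
  115–155 → 41 bp
  156–190 → 35 bp
  191–249 then 1–34 → 59 + 34 = 93 bp
Sorted largest to smallest: 93, 80, 41, 35 bp.

93, 80, 41, 35 bp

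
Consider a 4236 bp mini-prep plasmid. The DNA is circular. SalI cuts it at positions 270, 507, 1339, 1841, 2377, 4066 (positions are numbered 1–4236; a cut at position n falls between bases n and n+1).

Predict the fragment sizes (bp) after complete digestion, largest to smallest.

Circular molecule, 6 cuts → 6 fragments:
  507 − 270 = 237 bp
  1339 − 507 = 832 bp
  1841 − 1339 = 502 bp
  2377 − 1841 = 536 bp
  4066 − 2377 = 1689 bp
  wrap: 4236 − 4066 + 270 = 440 bp
Sorted largest to smallest: 1689, 832, 536, 502, 440, 237 bp.

1689, 832, 536, 502, 440, 237 bp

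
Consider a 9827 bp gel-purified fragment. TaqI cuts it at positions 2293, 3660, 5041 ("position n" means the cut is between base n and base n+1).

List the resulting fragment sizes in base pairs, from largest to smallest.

Linear molecule, 3 cuts → 4 fragments:
  2293 − 0 = 2293 bp
  3660 − 2293 = 1367 bp
  5041 − 3660 = 1381 bp
  9827 − 5041 = 4786 bp
Sorted largest to smallest: 4786, 2293, 1381, 1367 bp.

4786, 2293, 1381, 1367 bp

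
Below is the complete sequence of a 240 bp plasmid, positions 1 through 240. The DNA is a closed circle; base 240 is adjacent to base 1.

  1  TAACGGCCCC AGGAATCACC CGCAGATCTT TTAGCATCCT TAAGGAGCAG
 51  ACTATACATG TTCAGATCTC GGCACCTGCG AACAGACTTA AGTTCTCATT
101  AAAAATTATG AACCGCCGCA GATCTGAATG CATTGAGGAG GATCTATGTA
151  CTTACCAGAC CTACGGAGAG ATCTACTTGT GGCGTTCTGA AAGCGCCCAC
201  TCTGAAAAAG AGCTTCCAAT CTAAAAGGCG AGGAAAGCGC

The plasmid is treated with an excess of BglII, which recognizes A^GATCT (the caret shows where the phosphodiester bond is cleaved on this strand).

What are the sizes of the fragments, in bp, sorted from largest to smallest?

95, 56, 49, 40 bp

BglII sites (AGATCT) start at positions 24, 64, 120, 169.
BglII cuts after the first base of each site, so after positions 24, 64, 120, 169.
Circular molecule, 4 cuts → 4 fragments:
  25–64 → 40 bp
  65–120 → 56 bp
  121–169 → 49 bp
  170–240 then 1–24 → 71 + 24 = 95 bp
Sorted largest to smallest: 95, 56, 49, 40 bp.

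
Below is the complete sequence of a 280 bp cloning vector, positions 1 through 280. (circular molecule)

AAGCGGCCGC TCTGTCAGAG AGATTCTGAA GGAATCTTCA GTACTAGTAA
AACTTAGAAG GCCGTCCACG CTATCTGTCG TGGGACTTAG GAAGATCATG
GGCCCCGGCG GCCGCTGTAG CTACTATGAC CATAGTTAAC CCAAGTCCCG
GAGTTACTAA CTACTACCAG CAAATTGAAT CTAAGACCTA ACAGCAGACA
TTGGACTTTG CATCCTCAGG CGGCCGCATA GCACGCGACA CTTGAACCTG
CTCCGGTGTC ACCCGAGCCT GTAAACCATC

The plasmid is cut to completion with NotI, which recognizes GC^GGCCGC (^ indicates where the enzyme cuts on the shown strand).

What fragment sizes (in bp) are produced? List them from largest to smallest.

112, 105, 63 bp

NotI sites (GCGGCCGC) start at positions 3, 108, 220.
NotI cuts after base 2 of each site, so after positions 4, 109, 221.
Circular molecule, 3 cuts → 3 fragments:
  5–109 → 105 bp
  110–221 → 112 bp
  222–280 then 1–4 → 59 + 4 = 63 bp
Sorted largest to smallest: 112, 105, 63 bp.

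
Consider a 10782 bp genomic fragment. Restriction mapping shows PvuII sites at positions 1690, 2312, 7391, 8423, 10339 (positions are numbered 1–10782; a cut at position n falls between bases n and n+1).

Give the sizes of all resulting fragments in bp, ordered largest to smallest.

5079, 1916, 1690, 1032, 622, 443 bp

Linear molecule, 5 cuts → 6 fragments:
  1690 − 0 = 1690 bp
  2312 − 1690 = 622 bp
  7391 − 2312 = 5079 bp
  8423 − 7391 = 1032 bp
  10339 − 8423 = 1916 bp
  10782 − 10339 = 443 bp
Sorted largest to smallest: 5079, 1916, 1690, 1032, 622, 443 bp.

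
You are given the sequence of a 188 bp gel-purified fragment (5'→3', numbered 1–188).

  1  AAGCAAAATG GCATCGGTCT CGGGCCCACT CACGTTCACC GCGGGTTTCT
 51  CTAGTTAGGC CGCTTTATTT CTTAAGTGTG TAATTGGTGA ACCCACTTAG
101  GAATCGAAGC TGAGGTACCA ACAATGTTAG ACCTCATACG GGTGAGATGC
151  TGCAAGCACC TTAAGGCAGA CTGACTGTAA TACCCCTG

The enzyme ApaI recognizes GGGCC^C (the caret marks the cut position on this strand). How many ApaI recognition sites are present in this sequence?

1

GGGCCC occurs starting at position 22.
ApaI cuts at 1 site.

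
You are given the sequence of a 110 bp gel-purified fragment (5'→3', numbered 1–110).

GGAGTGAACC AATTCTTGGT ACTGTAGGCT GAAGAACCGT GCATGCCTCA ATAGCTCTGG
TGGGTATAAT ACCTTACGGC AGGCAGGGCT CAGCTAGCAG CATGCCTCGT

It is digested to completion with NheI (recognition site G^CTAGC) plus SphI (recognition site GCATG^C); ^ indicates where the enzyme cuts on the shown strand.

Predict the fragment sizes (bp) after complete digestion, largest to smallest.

48, 45, 11, 6 bp

The NheI site (GCTAGC) starts at position 93.
NheI cuts after the first base of each site, so after position 93.
SphI sites (GCATGC) start at positions 41, 100.
SphI cuts after base 5 of each site (before the last base), so after positions 45, 104.
Combined cut positions: 45, 93, 104.
Linear molecule, 3 cuts → 4 fragments:
  1–45 → 45 bp
  46–93 → 48 bp
  94–104 → 11 bp
  105–110 → 6 bp
Sorted largest to smallest: 48, 45, 11, 6 bp.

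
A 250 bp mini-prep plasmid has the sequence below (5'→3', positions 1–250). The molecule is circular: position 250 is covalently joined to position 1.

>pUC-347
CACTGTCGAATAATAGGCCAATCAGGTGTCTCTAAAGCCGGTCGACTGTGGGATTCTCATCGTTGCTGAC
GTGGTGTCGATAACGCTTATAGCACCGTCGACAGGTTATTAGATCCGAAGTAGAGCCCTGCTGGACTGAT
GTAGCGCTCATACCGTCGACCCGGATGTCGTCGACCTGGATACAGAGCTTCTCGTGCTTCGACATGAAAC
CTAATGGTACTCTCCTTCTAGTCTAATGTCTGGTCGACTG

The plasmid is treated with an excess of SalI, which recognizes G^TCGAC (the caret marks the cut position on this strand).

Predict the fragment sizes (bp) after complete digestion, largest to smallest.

73, 58, 56, 48, 15 bp

SalI sites (GTCGAC) start at positions 41, 97, 155, 170, 243.
SalI cuts after the first base of each site, so after positions 41, 97, 155, 170, 243.
Circular molecule, 5 cuts → 5 fragments:
  42–97 → 56 bp
  98–155 → 58 bp
  156–170 → 15 bp
  171–243 → 73 bp
  244–250 then 1–41 → 7 + 41 = 48 bp
Sorted largest to smallest: 73, 58, 56, 48, 15 bp.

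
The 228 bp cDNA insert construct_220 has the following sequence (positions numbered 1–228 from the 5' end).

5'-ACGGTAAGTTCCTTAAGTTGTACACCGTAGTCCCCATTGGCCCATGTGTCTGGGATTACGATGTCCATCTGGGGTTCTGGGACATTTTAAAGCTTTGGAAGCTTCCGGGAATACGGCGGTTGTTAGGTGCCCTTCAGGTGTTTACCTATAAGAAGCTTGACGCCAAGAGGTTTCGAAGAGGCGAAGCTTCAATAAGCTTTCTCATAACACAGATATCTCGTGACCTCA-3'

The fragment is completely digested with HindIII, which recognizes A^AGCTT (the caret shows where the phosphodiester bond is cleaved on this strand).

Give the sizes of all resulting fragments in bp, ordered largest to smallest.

90, 54, 34, 31, 10, 9 bp

HindIII sites (AAGCTT) start at positions 90, 99, 153, 184, 194.
HindIII cuts after the first base of each site, so after positions 90, 99, 153, 184, 194.
Linear molecule, 5 cuts → 6 fragments:
  1–90 → 90 bp
  91–99 → 9 bp
  100–153 → 54 bp
  154–184 → 31 bp
  185–194 → 10 bp
  195–228 → 34 bp
Sorted largest to smallest: 90, 54, 34, 31, 10, 9 bp.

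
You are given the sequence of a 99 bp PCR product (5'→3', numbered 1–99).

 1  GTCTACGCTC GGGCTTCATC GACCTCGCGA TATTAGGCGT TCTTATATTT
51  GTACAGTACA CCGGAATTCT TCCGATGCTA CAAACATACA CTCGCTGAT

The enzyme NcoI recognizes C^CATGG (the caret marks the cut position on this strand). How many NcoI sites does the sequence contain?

No occurrence of CCATGG is present in the sequence.
NcoI does not cut: 0 sites.

0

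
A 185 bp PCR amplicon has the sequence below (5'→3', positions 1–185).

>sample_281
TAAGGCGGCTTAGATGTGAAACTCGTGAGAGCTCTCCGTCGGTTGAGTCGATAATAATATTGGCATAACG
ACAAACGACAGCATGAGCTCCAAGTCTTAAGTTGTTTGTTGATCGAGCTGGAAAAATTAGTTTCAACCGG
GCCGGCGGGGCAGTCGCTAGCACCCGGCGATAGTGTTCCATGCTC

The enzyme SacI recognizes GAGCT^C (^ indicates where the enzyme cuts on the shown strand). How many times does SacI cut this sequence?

GAGCTC occurs starting at positions 29, 85.
SacI cuts at 2 sites.

2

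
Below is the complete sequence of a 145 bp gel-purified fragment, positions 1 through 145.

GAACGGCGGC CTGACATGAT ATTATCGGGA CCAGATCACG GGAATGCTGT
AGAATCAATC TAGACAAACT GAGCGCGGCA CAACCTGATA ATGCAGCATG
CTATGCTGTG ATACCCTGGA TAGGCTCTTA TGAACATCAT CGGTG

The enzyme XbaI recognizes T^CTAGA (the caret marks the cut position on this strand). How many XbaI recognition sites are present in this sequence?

1

TCTAGA occurs starting at position 59.
XbaI cuts at 1 site.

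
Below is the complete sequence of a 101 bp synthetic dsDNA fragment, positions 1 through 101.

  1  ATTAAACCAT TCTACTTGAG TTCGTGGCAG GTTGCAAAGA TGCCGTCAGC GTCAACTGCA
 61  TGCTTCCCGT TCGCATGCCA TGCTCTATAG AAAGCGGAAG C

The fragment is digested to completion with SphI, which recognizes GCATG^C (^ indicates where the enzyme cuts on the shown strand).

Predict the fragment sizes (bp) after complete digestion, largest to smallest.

SphI sites (GCATGC) start at positions 58, 73.
SphI cuts after base 5 of each site (before the last base), so after positions 62, 77.
Linear molecule, 2 cuts → 3 fragments:
  1–62 → 62 bp
  63–77 → 15 bp
  78–101 → 24 bp
Sorted largest to smallest: 62, 24, 15 bp.

62, 24, 15 bp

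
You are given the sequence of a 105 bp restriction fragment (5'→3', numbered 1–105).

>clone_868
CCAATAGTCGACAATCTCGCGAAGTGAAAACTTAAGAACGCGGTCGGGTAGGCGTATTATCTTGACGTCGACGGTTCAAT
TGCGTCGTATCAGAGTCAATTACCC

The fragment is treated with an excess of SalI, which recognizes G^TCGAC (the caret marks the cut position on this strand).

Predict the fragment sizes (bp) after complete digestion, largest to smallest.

SalI sites (GTCGAC) start at positions 7, 67.
SalI cuts after the first base of each site, so after positions 7, 67.
Linear molecule, 2 cuts → 3 fragments:
  1–7 → 7 bp
  8–67 → 60 bp
  68–105 → 38 bp
Sorted largest to smallest: 60, 38, 7 bp.

60, 38, 7 bp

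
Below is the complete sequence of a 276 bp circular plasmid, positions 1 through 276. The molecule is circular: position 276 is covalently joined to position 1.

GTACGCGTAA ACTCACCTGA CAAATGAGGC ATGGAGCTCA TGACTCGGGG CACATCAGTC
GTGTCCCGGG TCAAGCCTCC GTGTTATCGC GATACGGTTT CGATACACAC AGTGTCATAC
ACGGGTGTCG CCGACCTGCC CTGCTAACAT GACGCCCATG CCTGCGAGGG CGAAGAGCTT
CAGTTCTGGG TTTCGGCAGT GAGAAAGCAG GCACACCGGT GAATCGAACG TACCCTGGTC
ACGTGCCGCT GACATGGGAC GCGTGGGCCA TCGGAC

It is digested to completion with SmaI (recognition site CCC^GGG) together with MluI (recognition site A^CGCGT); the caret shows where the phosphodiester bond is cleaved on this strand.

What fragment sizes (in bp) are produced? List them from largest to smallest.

192, 64, 20 bp

The SmaI site (CCCGGG) starts at position 65.
SmaI cuts after base 3 of each site, so after position 67.
MluI sites (ACGCGT) start at positions 3, 259.
MluI cuts after the first base of each site, so after positions 3, 259.
Combined cut positions: 3, 67, 259.
Circular molecule, 3 cuts → 3 fragments:
  4–67 → 64 bp
  68–259 → 192 bp
  260–276 then 1–3 → 17 + 3 = 20 bp
Sorted largest to smallest: 192, 64, 20 bp.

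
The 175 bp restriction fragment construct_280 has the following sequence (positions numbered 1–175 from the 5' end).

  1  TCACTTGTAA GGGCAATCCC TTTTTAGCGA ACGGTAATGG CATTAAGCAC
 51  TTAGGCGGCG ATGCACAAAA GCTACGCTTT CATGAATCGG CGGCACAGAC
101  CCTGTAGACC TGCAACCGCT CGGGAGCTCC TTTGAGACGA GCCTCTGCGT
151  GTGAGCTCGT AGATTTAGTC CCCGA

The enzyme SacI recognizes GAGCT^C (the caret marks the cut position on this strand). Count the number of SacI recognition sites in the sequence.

2

GAGCTC occurs starting at positions 124, 153.
SacI cuts at 2 sites.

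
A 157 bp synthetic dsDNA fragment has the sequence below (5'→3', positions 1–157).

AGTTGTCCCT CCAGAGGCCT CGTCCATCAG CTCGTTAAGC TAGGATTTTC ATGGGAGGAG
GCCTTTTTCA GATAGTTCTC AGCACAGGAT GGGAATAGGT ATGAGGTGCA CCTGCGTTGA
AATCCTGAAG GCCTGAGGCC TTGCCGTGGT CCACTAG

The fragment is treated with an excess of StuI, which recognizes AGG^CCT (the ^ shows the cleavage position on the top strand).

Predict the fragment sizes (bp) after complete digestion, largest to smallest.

70, 44, 19, 17, 7 bp

StuI sites (AGGCCT) start at positions 15, 59, 129, 136.
StuI cuts after base 3 of each site, so after positions 17, 61, 131, 138.
Linear molecule, 4 cuts → 5 fragments:
  1–17 → 17 bp
  18–61 → 44 bp
  62–131 → 70 bp
  132–138 → 7 bp
  139–157 → 19 bp
Sorted largest to smallest: 70, 44, 19, 17, 7 bp.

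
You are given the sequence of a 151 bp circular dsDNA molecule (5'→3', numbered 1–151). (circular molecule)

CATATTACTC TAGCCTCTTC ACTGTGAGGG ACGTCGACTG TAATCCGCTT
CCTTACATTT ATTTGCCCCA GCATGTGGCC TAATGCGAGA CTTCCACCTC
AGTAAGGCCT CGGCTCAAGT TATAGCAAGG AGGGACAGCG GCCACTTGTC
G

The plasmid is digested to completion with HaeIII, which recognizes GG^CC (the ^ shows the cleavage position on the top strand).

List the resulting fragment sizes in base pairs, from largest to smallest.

88, 34, 29 bp

HaeIII sites (GGCC) start at positions 77, 106, 140.
HaeIII cuts after base 2 of each site, so after positions 78, 107, 141.
Circular molecule, 3 cuts → 3 fragments:
  79–107 → 29 bp
  108–141 → 34 bp
  142–151 then 1–78 → 10 + 78 = 88 bp
Sorted largest to smallest: 88, 34, 29 bp.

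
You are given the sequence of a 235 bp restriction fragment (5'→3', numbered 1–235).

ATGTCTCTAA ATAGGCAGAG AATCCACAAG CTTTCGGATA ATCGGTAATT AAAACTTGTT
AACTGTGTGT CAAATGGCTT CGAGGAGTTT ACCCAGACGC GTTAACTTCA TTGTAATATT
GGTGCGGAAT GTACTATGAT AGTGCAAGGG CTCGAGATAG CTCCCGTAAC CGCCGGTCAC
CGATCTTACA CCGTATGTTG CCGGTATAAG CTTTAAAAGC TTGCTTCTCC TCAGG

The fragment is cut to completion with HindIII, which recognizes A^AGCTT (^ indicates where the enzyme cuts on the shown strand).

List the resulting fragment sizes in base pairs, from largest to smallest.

HindIII sites (AAGCTT) start at positions 28, 208, 217.
HindIII cuts after the first base of each site, so after positions 28, 208, 217.
Linear molecule, 3 cuts → 4 fragments:
  1–28 → 28 bp
  29–208 → 180 bp
  209–217 → 9 bp
  218–235 → 18 bp
Sorted largest to smallest: 180, 28, 18, 9 bp.

180, 28, 18, 9 bp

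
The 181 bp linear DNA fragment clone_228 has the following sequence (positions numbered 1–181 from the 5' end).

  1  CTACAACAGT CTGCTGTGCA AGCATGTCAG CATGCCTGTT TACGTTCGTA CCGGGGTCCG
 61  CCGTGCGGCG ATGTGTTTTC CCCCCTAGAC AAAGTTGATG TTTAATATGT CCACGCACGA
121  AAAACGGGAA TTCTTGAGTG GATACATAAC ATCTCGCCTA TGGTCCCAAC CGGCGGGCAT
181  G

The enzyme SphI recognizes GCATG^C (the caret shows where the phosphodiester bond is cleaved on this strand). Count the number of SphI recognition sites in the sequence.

1

GCATGC occurs starting at position 30.
SphI cuts at 1 site.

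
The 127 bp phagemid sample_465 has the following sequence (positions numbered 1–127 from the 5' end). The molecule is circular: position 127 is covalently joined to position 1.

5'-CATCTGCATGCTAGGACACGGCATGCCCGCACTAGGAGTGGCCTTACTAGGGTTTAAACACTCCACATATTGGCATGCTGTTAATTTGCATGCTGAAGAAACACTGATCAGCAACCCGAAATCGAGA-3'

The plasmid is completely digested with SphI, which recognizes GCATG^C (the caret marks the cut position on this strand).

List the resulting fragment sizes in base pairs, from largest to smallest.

SphI sites (GCATGC) start at positions 6, 21, 73, 88.
SphI cuts after base 5 of each site (before the last base), so after positions 10, 25, 77, 92.
Circular molecule, 4 cuts → 4 fragments:
  11–25 → 15 bp
  26–77 → 52 bp
  78–92 → 15 bp
  93–127 then 1–10 → 35 + 10 = 45 bp
Sorted largest to smallest: 52, 45, 15, 15 bp.

52, 45, 15, 15 bp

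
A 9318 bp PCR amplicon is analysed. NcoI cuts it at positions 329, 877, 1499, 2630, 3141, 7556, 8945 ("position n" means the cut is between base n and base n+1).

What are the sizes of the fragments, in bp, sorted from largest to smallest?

Linear molecule, 7 cuts → 8 fragments:
  329 − 0 = 329 bp
  877 − 329 = 548 bp
  1499 − 877 = 622 bp
  2630 − 1499 = 1131 bp
  3141 − 2630 = 511 bp
  7556 − 3141 = 4415 bp
  8945 − 7556 = 1389 bp
  9318 − 8945 = 373 bp
Sorted largest to smallest: 4415, 1389, 1131, 622, 548, 511, 373, 329 bp.

4415, 1389, 1131, 622, 548, 511, 373, 329 bp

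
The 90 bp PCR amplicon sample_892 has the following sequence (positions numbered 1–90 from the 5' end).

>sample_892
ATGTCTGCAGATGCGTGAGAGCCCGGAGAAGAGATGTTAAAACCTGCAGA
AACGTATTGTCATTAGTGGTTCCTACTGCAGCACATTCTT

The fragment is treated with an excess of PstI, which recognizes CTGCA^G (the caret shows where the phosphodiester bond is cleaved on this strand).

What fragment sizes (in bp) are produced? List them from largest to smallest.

39, 32, 10, 9 bp

PstI sites (CTGCAG) start at positions 5, 44, 76.
PstI cuts after base 5 of each site (before the last base), so after positions 9, 48, 80.
Linear molecule, 3 cuts → 4 fragments:
  1–9 → 9 bp
  10–48 → 39 bp
  49–80 → 32 bp
  81–90 → 10 bp
Sorted largest to smallest: 39, 32, 10, 9 bp.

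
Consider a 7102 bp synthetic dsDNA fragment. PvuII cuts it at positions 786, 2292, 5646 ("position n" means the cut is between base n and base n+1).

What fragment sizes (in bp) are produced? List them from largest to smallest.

3354, 1506, 1456, 786 bp

Linear molecule, 3 cuts → 4 fragments:
  786 − 0 = 786 bp
  2292 − 786 = 1506 bp
  5646 − 2292 = 3354 bp
  7102 − 5646 = 1456 bp
Sorted largest to smallest: 3354, 1506, 1456, 786 bp.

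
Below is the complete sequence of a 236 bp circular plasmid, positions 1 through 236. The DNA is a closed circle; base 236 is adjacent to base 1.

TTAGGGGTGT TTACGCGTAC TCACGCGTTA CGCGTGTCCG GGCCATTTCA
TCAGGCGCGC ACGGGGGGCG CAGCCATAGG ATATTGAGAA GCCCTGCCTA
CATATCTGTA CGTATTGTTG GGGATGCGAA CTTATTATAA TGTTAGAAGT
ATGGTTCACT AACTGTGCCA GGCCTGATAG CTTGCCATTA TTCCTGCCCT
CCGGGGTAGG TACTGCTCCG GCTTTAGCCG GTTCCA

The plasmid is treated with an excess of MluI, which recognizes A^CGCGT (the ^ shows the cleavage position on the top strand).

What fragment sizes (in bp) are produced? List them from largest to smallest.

219, 10, 7 bp

MluI sites (ACGCGT) start at positions 13, 23, 30.
MluI cuts after the first base of each site, so after positions 13, 23, 30.
Circular molecule, 3 cuts → 3 fragments:
  14–23 → 10 bp
  24–30 → 7 bp
  31–236 then 1–13 → 206 + 13 = 219 bp
Sorted largest to smallest: 219, 10, 7 bp.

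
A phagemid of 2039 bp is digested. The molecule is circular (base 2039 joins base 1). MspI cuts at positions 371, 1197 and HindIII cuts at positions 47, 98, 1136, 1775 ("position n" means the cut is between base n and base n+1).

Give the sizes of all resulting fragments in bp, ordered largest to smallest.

765, 578, 311, 273, 61, 51 bp

Combined cut positions (sorted): 47, 98, 371, 1136, 1197, 1775.
Circular molecule, 6 cuts → 6 fragments:
  98 − 47 = 51 bp
  371 − 98 = 273 bp
  1136 − 371 = 765 bp
  1197 − 1136 = 61 bp
  1775 − 1197 = 578 bp
  wrap: 2039 − 1775 + 47 = 311 bp
Sorted largest to smallest: 765, 578, 311, 273, 61, 51 bp.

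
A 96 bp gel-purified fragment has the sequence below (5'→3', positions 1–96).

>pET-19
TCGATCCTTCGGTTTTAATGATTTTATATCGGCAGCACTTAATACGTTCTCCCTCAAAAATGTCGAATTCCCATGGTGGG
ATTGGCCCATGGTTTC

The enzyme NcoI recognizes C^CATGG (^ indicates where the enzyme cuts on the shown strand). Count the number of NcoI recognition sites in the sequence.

2

CCATGG occurs starting at positions 71, 87.
NcoI cuts at 2 sites.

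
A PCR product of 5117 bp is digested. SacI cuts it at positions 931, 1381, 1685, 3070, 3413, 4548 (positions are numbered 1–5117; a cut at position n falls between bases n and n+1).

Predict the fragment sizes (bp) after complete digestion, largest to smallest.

Linear molecule, 6 cuts → 7 fragments:
  931 − 0 = 931 bp
  1381 − 931 = 450 bp
  1685 − 1381 = 304 bp
  3070 − 1685 = 1385 bp
  3413 − 3070 = 343 bp
  4548 − 3413 = 1135 bp
  5117 − 4548 = 569 bp
Sorted largest to smallest: 1385, 1135, 931, 569, 450, 343, 304 bp.

1385, 1135, 931, 569, 450, 343, 304 bp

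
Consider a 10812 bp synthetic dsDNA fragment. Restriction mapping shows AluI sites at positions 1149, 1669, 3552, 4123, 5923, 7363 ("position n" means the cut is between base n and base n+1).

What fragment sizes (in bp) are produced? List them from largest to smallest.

3449, 1883, 1800, 1440, 1149, 571, 520 bp

Linear molecule, 6 cuts → 7 fragments:
  1149 − 0 = 1149 bp
  1669 − 1149 = 520 bp
  3552 − 1669 = 1883 bp
  4123 − 3552 = 571 bp
  5923 − 4123 = 1800 bp
  7363 − 5923 = 1440 bp
  10812 − 7363 = 3449 bp
Sorted largest to smallest: 3449, 1883, 1800, 1440, 1149, 571, 520 bp.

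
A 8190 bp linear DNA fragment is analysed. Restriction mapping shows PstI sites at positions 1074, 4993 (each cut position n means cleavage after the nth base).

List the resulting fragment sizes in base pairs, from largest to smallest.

3919, 3197, 1074 bp

Linear molecule, 2 cuts → 3 fragments:
  1074 − 0 = 1074 bp
  4993 − 1074 = 3919 bp
  8190 − 4993 = 3197 bp
Sorted largest to smallest: 3919, 3197, 1074 bp.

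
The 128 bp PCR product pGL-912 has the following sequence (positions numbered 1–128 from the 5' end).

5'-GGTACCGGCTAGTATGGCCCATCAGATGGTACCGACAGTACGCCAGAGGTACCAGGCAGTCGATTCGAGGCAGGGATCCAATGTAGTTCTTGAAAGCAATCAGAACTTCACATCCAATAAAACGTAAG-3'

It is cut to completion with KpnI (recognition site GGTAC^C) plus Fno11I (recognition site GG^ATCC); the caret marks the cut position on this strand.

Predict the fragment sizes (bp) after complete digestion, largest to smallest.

KpnI sites (GGTACC) start at positions 1, 28, 48.
KpnI cuts after base 5 of each site (before the last base), so after positions 5, 32, 52.
The Fno11I site (GGATCC) starts at position 74.
Fno11I cuts after base 2 of each site, so after position 75.
Combined cut positions: 5, 32, 52, 75.
Linear molecule, 4 cuts → 5 fragments:
  1–5 → 5 bp
  6–32 → 27 bp
  33–52 → 20 bp
  53–75 → 23 bp
  76–128 → 53 bp
Sorted largest to smallest: 53, 27, 23, 20, 5 bp.

53, 27, 23, 20, 5 bp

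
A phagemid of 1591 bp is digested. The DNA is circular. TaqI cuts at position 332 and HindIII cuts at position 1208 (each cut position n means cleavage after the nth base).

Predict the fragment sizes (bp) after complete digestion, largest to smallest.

Combined cut positions (sorted): 332, 1208.
Circular molecule, 2 cuts → 2 fragments:
  1208 − 332 = 876 bp
  wrap: 1591 − 1208 + 332 = 715 bp
Sorted largest to smallest: 876, 715 bp.

876, 715 bp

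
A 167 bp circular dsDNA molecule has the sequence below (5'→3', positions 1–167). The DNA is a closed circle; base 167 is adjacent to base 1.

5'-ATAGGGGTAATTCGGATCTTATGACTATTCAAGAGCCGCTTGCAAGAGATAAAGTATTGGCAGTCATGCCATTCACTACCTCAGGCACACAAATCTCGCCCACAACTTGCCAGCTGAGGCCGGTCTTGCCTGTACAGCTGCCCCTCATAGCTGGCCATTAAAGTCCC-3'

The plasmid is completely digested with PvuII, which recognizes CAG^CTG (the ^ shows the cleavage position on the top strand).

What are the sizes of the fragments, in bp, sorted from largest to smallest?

PvuII sites (CAGCTG) start at positions 111, 135.
PvuII cuts after base 3 of each site, so after positions 113, 137.
Circular molecule, 2 cuts → 2 fragments:
  114–137 → 24 bp
  138–167 then 1–113 → 30 + 113 = 143 bp
Sorted largest to smallest: 143, 24 bp.

143, 24 bp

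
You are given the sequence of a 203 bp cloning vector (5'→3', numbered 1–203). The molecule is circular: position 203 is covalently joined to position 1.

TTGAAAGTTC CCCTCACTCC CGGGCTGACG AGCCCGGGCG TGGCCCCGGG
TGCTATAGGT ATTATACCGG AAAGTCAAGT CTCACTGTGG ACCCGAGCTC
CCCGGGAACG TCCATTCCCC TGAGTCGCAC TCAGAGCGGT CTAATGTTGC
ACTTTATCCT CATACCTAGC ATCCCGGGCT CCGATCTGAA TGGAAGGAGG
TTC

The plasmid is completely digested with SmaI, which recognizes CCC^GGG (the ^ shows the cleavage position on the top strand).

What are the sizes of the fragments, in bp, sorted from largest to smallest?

SmaI sites (CCCGGG) start at positions 19, 33, 45, 101, 173.
SmaI cuts after base 3 of each site, so after positions 21, 35, 47, 103, 175.
Circular molecule, 5 cuts → 5 fragments:
  22–35 → 14 bp
  36–47 → 12 bp
  48–103 → 56 bp
  104–175 → 72 bp
  176–203 then 1–21 → 28 + 21 = 49 bp
Sorted largest to smallest: 72, 56, 49, 14, 12 bp.

72, 56, 49, 14, 12 bp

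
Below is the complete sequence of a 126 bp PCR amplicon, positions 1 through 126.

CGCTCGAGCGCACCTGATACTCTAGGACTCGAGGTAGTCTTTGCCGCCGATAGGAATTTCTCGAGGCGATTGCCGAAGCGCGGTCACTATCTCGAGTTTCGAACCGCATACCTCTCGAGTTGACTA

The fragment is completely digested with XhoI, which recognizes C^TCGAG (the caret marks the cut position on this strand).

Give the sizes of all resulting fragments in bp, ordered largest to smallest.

32, 31, 25, 23, 12, 3 bp

XhoI sites (CTCGAG) start at positions 3, 28, 60, 91, 114.
XhoI cuts after the first base of each site, so after positions 3, 28, 60, 91, 114.
Linear molecule, 5 cuts → 6 fragments:
  1–3 → 3 bp
  4–28 → 25 bp
  29–60 → 32 bp
  61–91 → 31 bp
  92–114 → 23 bp
  115–126 → 12 bp
Sorted largest to smallest: 32, 31, 25, 23, 12, 3 bp.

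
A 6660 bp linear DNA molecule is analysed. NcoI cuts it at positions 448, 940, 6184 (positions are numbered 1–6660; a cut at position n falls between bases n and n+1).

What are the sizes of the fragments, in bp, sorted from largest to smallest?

Linear molecule, 3 cuts → 4 fragments:
  448 − 0 = 448 bp
  940 − 448 = 492 bp
  6184 − 940 = 5244 bp
  6660 − 6184 = 476 bp
Sorted largest to smallest: 5244, 492, 476, 448 bp.

5244, 492, 476, 448 bp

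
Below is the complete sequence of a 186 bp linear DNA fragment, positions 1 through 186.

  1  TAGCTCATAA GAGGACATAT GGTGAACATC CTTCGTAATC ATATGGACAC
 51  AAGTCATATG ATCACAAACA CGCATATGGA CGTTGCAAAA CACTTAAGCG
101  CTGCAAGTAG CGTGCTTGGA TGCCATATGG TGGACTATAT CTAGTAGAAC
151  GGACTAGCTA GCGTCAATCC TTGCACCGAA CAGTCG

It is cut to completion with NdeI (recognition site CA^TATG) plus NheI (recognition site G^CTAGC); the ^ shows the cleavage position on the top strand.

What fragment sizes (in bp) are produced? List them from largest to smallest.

51, 32, 29, 24, 18, 17, 15 bp

NdeI sites (CATATG) start at positions 16, 40, 55, 73, 124.
NdeI cuts after base 2 of each site, so after positions 17, 41, 56, 74, 125.
The NheI site (GCTAGC) starts at position 157.
NheI cuts after the first base of each site, so after position 157.
Combined cut positions: 17, 41, 56, 74, 125, 157.
Linear molecule, 6 cuts → 7 fragments:
  1–17 → 17 bp
  18–41 → 24 bp
  42–56 → 15 bp
  57–74 → 18 bp
  75–125 → 51 bp
  126–157 → 32 bp
  158–186 → 29 bp
Sorted largest to smallest: 51, 32, 29, 24, 18, 17, 15 bp.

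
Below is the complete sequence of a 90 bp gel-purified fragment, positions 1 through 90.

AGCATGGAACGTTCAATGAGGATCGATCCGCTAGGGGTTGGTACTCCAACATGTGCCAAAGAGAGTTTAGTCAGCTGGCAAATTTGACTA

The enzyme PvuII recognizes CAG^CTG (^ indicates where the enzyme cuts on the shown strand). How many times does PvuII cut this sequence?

CAGCTG occurs starting at position 72.
PvuII cuts at 1 site.

1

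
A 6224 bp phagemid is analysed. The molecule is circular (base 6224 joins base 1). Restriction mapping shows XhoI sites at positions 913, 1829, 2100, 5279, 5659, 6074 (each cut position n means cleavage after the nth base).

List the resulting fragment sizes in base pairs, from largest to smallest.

3179, 1063, 916, 415, 380, 271 bp

Circular molecule, 6 cuts → 6 fragments:
  1829 − 913 = 916 bp
  2100 − 1829 = 271 bp
  5279 − 2100 = 3179 bp
  5659 − 5279 = 380 bp
  6074 − 5659 = 415 bp
  wrap: 6224 − 6074 + 913 = 1063 bp
Sorted largest to smallest: 3179, 1063, 916, 415, 380, 271 bp.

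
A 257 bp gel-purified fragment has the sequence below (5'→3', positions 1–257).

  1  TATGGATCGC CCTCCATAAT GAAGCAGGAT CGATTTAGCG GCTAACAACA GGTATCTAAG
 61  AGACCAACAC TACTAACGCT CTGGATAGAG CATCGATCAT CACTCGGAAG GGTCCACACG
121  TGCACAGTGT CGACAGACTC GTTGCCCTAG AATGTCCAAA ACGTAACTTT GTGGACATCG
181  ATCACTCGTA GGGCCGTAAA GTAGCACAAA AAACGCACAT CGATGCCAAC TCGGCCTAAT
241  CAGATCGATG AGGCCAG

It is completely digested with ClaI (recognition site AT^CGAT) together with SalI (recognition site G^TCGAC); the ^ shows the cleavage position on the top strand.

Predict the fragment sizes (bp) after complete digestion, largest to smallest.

ClaI sites (ATCGAT) start at positions 29, 92, 177, 219, 244.
ClaI cuts after base 2 of each site, so after positions 30, 93, 178, 220, 245.
The SalI site (GTCGAC) starts at position 129.
SalI cuts after the first base of each site, so after position 129.
Combined cut positions: 30, 93, 129, 178, 220, 245.
Linear molecule, 6 cuts → 7 fragments:
  1–30 → 30 bp
  31–93 → 63 bp
  94–129 → 36 bp
  130–178 → 49 bp
  179–220 → 42 bp
  221–245 → 25 bp
  246–257 → 12 bp
Sorted largest to smallest: 63, 49, 42, 36, 30, 25, 12 bp.

63, 49, 42, 36, 30, 25, 12 bp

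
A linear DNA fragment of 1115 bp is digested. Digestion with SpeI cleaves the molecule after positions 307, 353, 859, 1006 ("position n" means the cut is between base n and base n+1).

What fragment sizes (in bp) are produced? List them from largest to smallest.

506, 307, 147, 109, 46 bp

Linear molecule, 4 cuts → 5 fragments:
  307 − 0 = 307 bp
  353 − 307 = 46 bp
  859 − 353 = 506 bp
  1006 − 859 = 147 bp
  1115 − 1006 = 109 bp
Sorted largest to smallest: 506, 307, 147, 109, 46 bp.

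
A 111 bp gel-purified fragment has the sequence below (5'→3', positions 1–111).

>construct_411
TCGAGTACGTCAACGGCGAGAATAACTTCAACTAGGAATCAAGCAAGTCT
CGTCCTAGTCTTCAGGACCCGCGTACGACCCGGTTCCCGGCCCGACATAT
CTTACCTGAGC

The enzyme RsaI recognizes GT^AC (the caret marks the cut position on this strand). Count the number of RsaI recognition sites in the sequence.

2

GTAC occurs starting at positions 5, 73.
RsaI cuts at 2 sites.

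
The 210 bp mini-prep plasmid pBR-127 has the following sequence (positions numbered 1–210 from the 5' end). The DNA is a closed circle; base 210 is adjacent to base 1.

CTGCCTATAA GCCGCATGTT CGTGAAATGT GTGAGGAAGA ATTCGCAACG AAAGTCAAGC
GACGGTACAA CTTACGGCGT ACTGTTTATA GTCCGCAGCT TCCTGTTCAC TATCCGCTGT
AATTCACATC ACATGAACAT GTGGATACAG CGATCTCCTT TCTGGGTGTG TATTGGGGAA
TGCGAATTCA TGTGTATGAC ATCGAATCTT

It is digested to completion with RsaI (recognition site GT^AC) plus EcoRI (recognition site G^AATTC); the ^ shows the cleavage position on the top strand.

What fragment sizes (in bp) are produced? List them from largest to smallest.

RsaI sites (GTAC) start at positions 65, 79.
RsaI cuts after base 2 of each site, so after positions 66, 80.
EcoRI sites (GAATTC) start at positions 39, 184.
EcoRI cuts after the first base of each site, so after positions 39, 184.
Combined cut positions: 39, 66, 80, 184.
Circular molecule, 4 cuts → 4 fragments:
  40–66 → 27 bp
  67–80 → 14 bp
  81–184 → 104 bp
  185–210 then 1–39 → 26 + 39 = 65 bp
Sorted largest to smallest: 104, 65, 27, 14 bp.

104, 65, 27, 14 bp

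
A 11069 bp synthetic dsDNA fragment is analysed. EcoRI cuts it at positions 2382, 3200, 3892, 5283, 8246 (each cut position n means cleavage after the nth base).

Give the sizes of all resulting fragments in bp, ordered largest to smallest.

2963, 2823, 2382, 1391, 818, 692 bp

Linear molecule, 5 cuts → 6 fragments:
  2382 − 0 = 2382 bp
  3200 − 2382 = 818 bp
  3892 − 3200 = 692 bp
  5283 − 3892 = 1391 bp
  8246 − 5283 = 2963 bp
  11069 − 8246 = 2823 bp
Sorted largest to smallest: 2963, 2823, 2382, 1391, 818, 692 bp.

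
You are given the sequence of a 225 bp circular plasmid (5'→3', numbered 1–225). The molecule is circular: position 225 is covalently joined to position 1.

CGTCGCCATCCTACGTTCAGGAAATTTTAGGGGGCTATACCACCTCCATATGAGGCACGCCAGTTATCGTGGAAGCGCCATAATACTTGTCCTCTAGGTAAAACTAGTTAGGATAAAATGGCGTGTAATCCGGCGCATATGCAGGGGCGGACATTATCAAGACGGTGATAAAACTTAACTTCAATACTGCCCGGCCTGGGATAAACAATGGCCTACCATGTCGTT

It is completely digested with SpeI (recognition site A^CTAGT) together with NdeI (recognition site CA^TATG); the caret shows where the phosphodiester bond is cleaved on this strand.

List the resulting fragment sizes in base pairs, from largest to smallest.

The SpeI site (ACTAGT) starts at position 103.
SpeI cuts after the first base of each site, so after position 103.
NdeI sites (CATATG) start at positions 47, 136.
NdeI cuts after base 2 of each site, so after positions 48, 137.
Combined cut positions: 48, 103, 137.
Circular molecule, 3 cuts → 3 fragments:
  49–103 → 55 bp
  104–137 → 34 bp
  138–225 then 1–48 → 88 + 48 = 136 bp
Sorted largest to smallest: 136, 55, 34 bp.

136, 55, 34 bp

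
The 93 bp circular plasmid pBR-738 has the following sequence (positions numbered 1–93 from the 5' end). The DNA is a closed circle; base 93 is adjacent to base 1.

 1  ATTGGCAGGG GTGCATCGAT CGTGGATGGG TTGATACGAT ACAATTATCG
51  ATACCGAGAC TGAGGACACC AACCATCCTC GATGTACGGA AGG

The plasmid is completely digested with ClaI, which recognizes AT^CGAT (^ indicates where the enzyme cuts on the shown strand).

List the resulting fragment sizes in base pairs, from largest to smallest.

ClaI sites (ATCGAT) start at positions 15, 47.
ClaI cuts after base 2 of each site, so after positions 16, 48.
Circular molecule, 2 cuts → 2 fragments:
  17–48 → 32 bp
  49–93 then 1–16 → 45 + 16 = 61 bp
Sorted largest to smallest: 61, 32 bp.

61, 32 bp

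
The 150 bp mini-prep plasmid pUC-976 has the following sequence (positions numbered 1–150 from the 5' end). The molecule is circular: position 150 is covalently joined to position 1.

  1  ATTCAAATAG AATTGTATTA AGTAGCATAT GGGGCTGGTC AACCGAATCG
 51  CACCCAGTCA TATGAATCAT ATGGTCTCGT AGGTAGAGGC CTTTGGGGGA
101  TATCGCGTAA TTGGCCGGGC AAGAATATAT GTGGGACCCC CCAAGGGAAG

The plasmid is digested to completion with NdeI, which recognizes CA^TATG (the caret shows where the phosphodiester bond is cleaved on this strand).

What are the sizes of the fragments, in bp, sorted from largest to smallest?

108, 33, 9 bp

NdeI sites (CATATG) start at positions 26, 59, 68.
NdeI cuts after base 2 of each site, so after positions 27, 60, 69.
Circular molecule, 3 cuts → 3 fragments:
  28–60 → 33 bp
  61–69 → 9 bp
  70–150 then 1–27 → 81 + 27 = 108 bp
Sorted largest to smallest: 108, 33, 9 bp.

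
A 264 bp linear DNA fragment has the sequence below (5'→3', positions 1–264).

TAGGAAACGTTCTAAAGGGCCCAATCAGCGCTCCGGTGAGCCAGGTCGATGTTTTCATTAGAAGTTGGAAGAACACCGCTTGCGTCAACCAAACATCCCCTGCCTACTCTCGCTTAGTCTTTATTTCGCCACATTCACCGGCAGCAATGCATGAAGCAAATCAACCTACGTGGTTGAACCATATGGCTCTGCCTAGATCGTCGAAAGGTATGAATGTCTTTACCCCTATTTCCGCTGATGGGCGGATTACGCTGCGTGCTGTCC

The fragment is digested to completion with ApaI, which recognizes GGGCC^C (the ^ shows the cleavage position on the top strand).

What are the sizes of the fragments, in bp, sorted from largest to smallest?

243, 21 bp

The ApaI site (GGGCCC) starts at position 17.
ApaI cuts after base 5 of each site (before the last base), so after position 21.
Linear molecule, 1 cut → 2 fragments:
  1–21 → 21 bp
  22–264 → 243 bp
Sorted largest to smallest: 243, 21 bp.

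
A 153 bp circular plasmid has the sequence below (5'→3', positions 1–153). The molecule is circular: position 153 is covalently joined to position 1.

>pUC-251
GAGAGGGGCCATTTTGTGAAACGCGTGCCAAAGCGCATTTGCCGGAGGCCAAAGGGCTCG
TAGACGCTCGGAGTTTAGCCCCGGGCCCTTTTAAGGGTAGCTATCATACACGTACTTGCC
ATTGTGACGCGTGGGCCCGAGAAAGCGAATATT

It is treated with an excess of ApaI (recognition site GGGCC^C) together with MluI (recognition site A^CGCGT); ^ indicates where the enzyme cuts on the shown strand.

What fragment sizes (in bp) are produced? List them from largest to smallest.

ApaI sites (GGGCCC) start at positions 83, 133.
ApaI cuts after base 5 of each site (before the last base), so after positions 87, 137.
MluI sites (ACGCGT) start at positions 21, 127.
MluI cuts after the first base of each site, so after positions 21, 127.
Combined cut positions: 21, 87, 127, 137.
Circular molecule, 4 cuts → 4 fragments:
  22–87 → 66 bp
  88–127 → 40 bp
  128–137 → 10 bp
  138–153 then 1–21 → 16 + 21 = 37 bp
Sorted largest to smallest: 66, 40, 37, 10 bp.

66, 40, 37, 10 bp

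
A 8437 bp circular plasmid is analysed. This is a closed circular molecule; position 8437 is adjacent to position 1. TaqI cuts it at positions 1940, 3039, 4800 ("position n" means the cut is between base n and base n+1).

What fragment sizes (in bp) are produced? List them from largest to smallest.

Circular molecule, 3 cuts → 3 fragments:
  3039 − 1940 = 1099 bp
  4800 − 3039 = 1761 bp
  wrap: 8437 − 4800 + 1940 = 5577 bp
Sorted largest to smallest: 5577, 1761, 1099 bp.

5577, 1761, 1099 bp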